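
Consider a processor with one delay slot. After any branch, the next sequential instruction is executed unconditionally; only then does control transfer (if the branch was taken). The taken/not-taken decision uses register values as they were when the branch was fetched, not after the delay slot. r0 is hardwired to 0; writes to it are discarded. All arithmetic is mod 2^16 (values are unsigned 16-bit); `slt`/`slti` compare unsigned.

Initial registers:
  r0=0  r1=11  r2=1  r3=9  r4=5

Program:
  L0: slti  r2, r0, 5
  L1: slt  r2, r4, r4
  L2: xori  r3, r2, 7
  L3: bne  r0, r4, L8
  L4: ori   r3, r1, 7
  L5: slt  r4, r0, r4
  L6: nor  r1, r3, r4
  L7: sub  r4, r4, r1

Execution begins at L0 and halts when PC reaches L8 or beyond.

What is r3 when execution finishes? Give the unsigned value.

  step pc=0: slti  r2, r0, 5  regs=(0,11,1,9,5)
  step pc=1: slt  r2, r4, r4  regs=(0,11,0,9,5)
  step pc=2: xori  r3, r2, 7  regs=(0,11,0,7,5)
  step pc=3: bne  r0, r4, L8  cond=T  regs=(0,11,0,7,5)
  step pc=4: ori   r3, r1, 7  regs=(0,11,0,15,5)

15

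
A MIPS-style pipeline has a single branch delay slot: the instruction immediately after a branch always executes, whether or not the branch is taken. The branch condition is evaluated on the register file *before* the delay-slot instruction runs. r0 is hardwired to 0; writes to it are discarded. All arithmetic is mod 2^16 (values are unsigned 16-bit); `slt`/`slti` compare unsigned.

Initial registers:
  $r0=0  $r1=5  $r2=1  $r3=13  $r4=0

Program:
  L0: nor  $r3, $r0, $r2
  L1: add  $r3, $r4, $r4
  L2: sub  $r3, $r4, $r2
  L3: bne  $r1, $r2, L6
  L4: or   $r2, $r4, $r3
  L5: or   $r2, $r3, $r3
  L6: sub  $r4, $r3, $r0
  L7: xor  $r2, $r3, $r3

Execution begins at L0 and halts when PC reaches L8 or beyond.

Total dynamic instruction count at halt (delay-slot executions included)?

[0] nor  $r3, $r0, $r2  →  {$r0:0, $r1:5, $r2:1, $r3:65534, $r4:0}
[1] add  $r3, $r4, $r4  →  {$r0:0, $r1:5, $r2:1, $r3:0, $r4:0}
[2] sub  $r3, $r4, $r2  →  {$r0:0, $r1:5, $r2:1, $r3:65535, $r4:0}
[3] bne  $r1, $r2, L6  →  {$r0:0, $r1:5, $r2:1, $r3:65535, $r4:0}  ⟨branch taken⟩
[4] or   $r2, $r4, $r3  →  {$r0:0, $r1:5, $r2:65535, $r3:65535, $r4:0}
[6] sub  $r4, $r3, $r0  →  {$r0:0, $r1:5, $r2:65535, $r3:65535, $r4:65535}
[7] xor  $r2, $r3, $r3  →  {$r0:0, $r1:5, $r2:0, $r3:65535, $r4:65535}

7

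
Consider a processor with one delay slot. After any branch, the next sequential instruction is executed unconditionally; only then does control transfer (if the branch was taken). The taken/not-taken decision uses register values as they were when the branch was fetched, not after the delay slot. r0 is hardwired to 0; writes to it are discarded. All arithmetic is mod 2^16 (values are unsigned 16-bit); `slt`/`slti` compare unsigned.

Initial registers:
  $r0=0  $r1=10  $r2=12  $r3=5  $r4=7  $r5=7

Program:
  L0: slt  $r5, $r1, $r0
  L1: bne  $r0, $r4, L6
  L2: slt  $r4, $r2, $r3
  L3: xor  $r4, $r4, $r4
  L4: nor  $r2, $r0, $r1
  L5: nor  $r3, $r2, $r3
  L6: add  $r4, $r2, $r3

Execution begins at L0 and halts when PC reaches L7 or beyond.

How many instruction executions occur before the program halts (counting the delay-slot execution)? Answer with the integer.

#0 slt  $r5, $r1, $r0 ; 0/10/12/5/7/0
#1 bne  $r0, $r4, L6 ; 0/10/12/5/7/0 ; →target
#2 slt  $r4, $r2, $r3 ; 0/10/12/5/0/0
#6 add  $r4, $r2, $r3 ; 0/10/12/5/17/0

4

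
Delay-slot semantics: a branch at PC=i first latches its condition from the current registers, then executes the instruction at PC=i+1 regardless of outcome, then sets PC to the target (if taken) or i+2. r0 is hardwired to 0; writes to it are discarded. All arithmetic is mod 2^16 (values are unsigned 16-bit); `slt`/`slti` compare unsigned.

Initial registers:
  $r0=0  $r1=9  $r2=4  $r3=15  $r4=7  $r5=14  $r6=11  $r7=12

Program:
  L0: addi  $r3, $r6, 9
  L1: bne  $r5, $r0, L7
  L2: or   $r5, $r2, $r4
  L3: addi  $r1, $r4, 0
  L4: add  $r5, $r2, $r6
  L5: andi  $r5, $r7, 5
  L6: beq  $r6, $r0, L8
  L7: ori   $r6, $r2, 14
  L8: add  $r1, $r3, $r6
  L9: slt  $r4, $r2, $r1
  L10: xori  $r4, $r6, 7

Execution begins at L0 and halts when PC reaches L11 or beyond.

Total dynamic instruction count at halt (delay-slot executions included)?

7

#0 addi  $r3, $r6, 9 ; 0/9/4/20/7/14/11/12
#1 bne  $r5, $r0, L7 ; 0/9/4/20/7/14/11/12 ; →target
#2 or   $r5, $r2, $r4 ; 0/9/4/20/7/7/11/12
#7 ori   $r6, $r2, 14 ; 0/9/4/20/7/7/14/12
#8 add  $r1, $r3, $r6 ; 0/34/4/20/7/7/14/12
#9 slt  $r4, $r2, $r1 ; 0/34/4/20/1/7/14/12
#10 xori  $r4, $r6, 7 ; 0/34/4/20/9/7/14/12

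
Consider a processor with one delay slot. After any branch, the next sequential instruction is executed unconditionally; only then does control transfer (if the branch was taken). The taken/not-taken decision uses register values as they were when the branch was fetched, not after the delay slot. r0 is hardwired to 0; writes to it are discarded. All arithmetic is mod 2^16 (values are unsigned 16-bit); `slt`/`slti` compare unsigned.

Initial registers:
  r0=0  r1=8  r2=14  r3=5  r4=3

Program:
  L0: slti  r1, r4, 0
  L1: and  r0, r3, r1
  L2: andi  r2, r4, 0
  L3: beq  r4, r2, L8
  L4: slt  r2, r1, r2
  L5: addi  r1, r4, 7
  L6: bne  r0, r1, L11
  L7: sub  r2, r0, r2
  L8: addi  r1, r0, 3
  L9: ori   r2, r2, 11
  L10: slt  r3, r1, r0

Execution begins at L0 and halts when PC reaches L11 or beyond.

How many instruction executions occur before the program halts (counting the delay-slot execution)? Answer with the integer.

PC=0  slti  r1, r4, 0        | r0=0 r1=0 r2=14 r3=5 r4=3
PC=1  and  r0, r3, r1        | r0=0 r1=0 r2=14 r3=5 r4=3
PC=2  andi  r2, r4, 0        | r0=0 r1=0 r2=0 r3=5 r4=3
PC=3  beq  r4, r2, L8        | r0=0 r1=0 r2=0 r3=5 r4=3  [not taken]
PC=4  slt  r2, r1, r2        | r0=0 r1=0 r2=0 r3=5 r4=3
PC=5  addi  r1, r4, 7        | r0=0 r1=10 r2=0 r3=5 r4=3
PC=6  bne  r0, r1, L11       | r0=0 r1=10 r2=0 r3=5 r4=3  [TAKEN]
PC=7  sub  r2, r0, r2        | r0=0 r1=10 r2=0 r3=5 r4=3

8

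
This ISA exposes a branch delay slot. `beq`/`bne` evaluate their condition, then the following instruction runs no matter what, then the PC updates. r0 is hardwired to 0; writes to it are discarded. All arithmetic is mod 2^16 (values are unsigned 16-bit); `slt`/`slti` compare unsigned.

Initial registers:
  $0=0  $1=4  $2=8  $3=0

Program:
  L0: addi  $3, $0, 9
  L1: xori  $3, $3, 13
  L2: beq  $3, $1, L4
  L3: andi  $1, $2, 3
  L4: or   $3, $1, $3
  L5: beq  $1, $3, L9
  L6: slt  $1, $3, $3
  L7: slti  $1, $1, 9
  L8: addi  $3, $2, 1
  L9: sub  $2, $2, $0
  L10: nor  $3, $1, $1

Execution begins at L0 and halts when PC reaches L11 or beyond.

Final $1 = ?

PC=0  addi  $3, $0, 9        | $0=0 $1=4 $2=8 $3=9
PC=1  xori  $3, $3, 13       | $0=0 $1=4 $2=8 $3=4
PC=2  beq  $3, $1, L4        | $0=0 $1=4 $2=8 $3=4  [TAKEN]
PC=3  andi  $1, $2, 3        | $0=0 $1=0 $2=8 $3=4
PC=4  or   $3, $1, $3        | $0=0 $1=0 $2=8 $3=4
PC=5  beq  $1, $3, L9        | $0=0 $1=0 $2=8 $3=4  [not taken]
PC=6  slt  $1, $3, $3        | $0=0 $1=0 $2=8 $3=4
PC=7  slti  $1, $1, 9        | $0=0 $1=1 $2=8 $3=4
PC=8  addi  $3, $2, 1        | $0=0 $1=1 $2=8 $3=9
PC=9  sub  $2, $2, $0        | $0=0 $1=1 $2=8 $3=9
PC=10 nor  $3, $1, $1        | $0=0 $1=1 $2=8 $3=65534

1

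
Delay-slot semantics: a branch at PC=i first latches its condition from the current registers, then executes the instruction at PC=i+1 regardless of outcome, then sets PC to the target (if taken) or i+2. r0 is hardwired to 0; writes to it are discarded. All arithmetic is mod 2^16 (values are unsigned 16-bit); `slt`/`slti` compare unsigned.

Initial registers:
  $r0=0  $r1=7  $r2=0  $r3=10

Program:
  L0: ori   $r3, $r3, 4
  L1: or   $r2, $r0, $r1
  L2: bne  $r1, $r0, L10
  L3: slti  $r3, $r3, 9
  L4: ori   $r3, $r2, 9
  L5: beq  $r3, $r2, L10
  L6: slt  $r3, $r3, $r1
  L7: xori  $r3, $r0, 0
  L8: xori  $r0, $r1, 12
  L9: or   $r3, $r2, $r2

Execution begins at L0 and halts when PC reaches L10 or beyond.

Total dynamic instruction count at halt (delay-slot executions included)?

[0] ori   $r3, $r3, 4  →  {$r0:0, $r1:7, $r2:0, $r3:14}
[1] or   $r2, $r0, $r1  →  {$r0:0, $r1:7, $r2:7, $r3:14}
[2] bne  $r1, $r0, L10  →  {$r0:0, $r1:7, $r2:7, $r3:14}  ⟨branch taken⟩
[3] slti  $r3, $r3, 9  →  {$r0:0, $r1:7, $r2:7, $r3:0}

4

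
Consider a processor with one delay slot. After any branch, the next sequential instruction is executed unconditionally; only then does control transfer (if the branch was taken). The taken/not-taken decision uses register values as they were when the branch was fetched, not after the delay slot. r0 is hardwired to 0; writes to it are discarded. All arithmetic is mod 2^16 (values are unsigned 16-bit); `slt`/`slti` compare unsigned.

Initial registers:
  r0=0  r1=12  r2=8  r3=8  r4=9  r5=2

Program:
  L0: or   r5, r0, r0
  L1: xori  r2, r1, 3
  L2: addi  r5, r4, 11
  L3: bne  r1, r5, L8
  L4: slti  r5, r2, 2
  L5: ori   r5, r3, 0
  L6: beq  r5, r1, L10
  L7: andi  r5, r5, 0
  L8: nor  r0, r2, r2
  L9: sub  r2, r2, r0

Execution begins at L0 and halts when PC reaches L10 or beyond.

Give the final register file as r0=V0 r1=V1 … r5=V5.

#0 or   r5, r0, r0 ; 0/12/8/8/9/0
#1 xori  r2, r1, 3 ; 0/12/15/8/9/0
#2 addi  r5, r4, 11 ; 0/12/15/8/9/20
#3 bne  r1, r5, L8 ; 0/12/15/8/9/20 ; →target
#4 slti  r5, r2, 2 ; 0/12/15/8/9/0
#8 nor  r0, r2, r2 ; 0/12/15/8/9/0
#9 sub  r2, r2, r0 ; 0/12/15/8/9/0

r0=0 r1=12 r2=15 r3=8 r4=9 r5=0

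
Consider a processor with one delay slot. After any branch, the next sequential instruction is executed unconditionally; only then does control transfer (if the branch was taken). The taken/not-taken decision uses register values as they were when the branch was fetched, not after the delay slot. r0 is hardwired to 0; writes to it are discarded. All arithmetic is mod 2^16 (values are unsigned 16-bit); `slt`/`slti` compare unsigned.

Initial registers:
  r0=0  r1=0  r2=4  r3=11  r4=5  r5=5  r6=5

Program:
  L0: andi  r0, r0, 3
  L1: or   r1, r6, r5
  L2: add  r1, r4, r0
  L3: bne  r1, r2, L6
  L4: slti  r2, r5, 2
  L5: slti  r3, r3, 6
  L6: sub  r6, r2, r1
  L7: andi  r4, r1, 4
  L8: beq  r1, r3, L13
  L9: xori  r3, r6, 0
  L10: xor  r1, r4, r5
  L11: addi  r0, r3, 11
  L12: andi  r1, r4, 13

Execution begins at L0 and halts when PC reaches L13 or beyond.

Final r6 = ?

65531

[0] andi  r0, r0, 3  →  {r0:0, r1:0, r2:4, r3:11, r4:5, r5:5, r6:5}
[1] or   r1, r6, r5  →  {r0:0, r1:5, r2:4, r3:11, r4:5, r5:5, r6:5}
[2] add  r1, r4, r0  →  {r0:0, r1:5, r2:4, r3:11, r4:5, r5:5, r6:5}
[3] bne  r1, r2, L6  →  {r0:0, r1:5, r2:4, r3:11, r4:5, r5:5, r6:5}  ⟨branch taken⟩
[4] slti  r2, r5, 2  →  {r0:0, r1:5, r2:0, r3:11, r4:5, r5:5, r6:5}
[6] sub  r6, r2, r1  →  {r0:0, r1:5, r2:0, r3:11, r4:5, r5:5, r6:65531}
[7] andi  r4, r1, 4  →  {r0:0, r1:5, r2:0, r3:11, r4:4, r5:5, r6:65531}
[8] beq  r1, r3, L13  →  {r0:0, r1:5, r2:0, r3:11, r4:4, r5:5, r6:65531}  ⟨branch fallthrough⟩
[9] xori  r3, r6, 0  →  {r0:0, r1:5, r2:0, r3:65531, r4:4, r5:5, r6:65531}
[10] xor  r1, r4, r5  →  {r0:0, r1:1, r2:0, r3:65531, r4:4, r5:5, r6:65531}
[11] addi  r0, r3, 11  →  {r0:0, r1:1, r2:0, r3:65531, r4:4, r5:5, r6:65531}
[12] andi  r1, r4, 13  →  {r0:0, r1:4, r2:0, r3:65531, r4:4, r5:5, r6:65531}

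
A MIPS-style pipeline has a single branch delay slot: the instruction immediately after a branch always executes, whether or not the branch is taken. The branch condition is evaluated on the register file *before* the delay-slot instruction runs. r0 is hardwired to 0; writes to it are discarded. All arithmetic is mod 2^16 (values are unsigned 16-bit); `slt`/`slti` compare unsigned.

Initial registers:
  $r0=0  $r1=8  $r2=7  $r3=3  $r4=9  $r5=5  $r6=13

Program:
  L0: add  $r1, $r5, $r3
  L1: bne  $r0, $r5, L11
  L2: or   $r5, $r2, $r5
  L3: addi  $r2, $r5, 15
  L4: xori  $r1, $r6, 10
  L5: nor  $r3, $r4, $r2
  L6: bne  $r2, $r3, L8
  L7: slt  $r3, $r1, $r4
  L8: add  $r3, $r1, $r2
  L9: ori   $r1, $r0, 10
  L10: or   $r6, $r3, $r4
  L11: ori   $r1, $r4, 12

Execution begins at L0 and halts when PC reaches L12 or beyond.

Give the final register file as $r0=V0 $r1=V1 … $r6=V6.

  step pc=0: add  $r1, $r5, $r3  regs=(0,8,7,3,9,5,13)
  step pc=1: bne  $r0, $r5, L11  cond=T  regs=(0,8,7,3,9,5,13)
  step pc=2: or   $r5, $r2, $r5  regs=(0,8,7,3,9,7,13)
  step pc=11: ori   $r1, $r4, 12  regs=(0,13,7,3,9,7,13)

$r0=0 $r1=13 $r2=7 $r3=3 $r4=9 $r5=7 $r6=13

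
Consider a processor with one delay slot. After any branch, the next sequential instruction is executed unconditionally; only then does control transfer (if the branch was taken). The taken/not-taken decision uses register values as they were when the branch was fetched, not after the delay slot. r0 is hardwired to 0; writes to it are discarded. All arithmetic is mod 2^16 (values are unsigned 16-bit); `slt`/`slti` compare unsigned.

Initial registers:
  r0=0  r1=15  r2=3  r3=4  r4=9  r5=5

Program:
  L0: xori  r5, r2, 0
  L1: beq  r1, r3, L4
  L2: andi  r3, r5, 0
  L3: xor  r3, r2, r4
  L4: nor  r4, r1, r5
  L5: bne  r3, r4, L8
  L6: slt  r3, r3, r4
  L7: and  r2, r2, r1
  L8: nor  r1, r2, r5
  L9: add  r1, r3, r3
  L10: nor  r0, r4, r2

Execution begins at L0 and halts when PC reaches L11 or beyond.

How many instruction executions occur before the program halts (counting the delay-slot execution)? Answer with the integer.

10

  step pc=0: xori  r5, r2, 0  regs=(0,15,3,4,9,3)
  step pc=1: beq  r1, r3, L4  cond=F  regs=(0,15,3,4,9,3)
  step pc=2: andi  r3, r5, 0  regs=(0,15,3,0,9,3)
  step pc=3: xor  r3, r2, r4  regs=(0,15,3,10,9,3)
  step pc=4: nor  r4, r1, r5  regs=(0,15,3,10,65520,3)
  step pc=5: bne  r3, r4, L8  cond=T  regs=(0,15,3,10,65520,3)
  step pc=6: slt  r3, r3, r4  regs=(0,15,3,1,65520,3)
  step pc=8: nor  r1, r2, r5  regs=(0,65532,3,1,65520,3)
  step pc=9: add  r1, r3, r3  regs=(0,2,3,1,65520,3)
  step pc=10: nor  r0, r4, r2  regs=(0,2,3,1,65520,3)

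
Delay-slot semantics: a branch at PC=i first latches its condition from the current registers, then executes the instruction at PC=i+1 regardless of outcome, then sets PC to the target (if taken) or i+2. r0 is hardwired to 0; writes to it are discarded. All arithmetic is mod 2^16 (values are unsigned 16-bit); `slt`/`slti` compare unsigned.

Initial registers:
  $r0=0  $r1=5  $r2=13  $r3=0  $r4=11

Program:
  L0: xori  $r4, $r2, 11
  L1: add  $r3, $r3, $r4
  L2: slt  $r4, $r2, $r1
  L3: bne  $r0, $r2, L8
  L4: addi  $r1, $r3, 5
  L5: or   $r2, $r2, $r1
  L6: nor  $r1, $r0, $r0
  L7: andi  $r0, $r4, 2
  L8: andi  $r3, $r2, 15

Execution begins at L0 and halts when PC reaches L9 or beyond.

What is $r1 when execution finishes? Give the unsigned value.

11

#0 xori  $r4, $r2, 11 ; 0/5/13/0/6
#1 add  $r3, $r3, $r4 ; 0/5/13/6/6
#2 slt  $r4, $r2, $r1 ; 0/5/13/6/0
#3 bne  $r0, $r2, L8 ; 0/5/13/6/0 ; →target
#4 addi  $r1, $r3, 5 ; 0/11/13/6/0
#8 andi  $r3, $r2, 15 ; 0/11/13/13/0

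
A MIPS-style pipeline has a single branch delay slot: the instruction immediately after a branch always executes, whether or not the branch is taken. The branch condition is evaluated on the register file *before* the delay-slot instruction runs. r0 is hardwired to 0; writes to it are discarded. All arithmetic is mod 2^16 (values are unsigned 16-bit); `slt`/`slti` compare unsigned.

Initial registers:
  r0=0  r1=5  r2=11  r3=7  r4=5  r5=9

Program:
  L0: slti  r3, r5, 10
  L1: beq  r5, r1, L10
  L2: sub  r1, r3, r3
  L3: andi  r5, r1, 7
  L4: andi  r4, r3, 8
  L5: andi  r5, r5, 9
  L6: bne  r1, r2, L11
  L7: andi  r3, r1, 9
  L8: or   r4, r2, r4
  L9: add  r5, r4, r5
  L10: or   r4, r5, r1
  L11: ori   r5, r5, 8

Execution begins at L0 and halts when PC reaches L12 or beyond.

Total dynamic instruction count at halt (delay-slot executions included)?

[0] slti  r3, r5, 10  →  {r0:0, r1:5, r2:11, r3:1, r4:5, r5:9}
[1] beq  r5, r1, L10  →  {r0:0, r1:5, r2:11, r3:1, r4:5, r5:9}  ⟨branch fallthrough⟩
[2] sub  r1, r3, r3  →  {r0:0, r1:0, r2:11, r3:1, r4:5, r5:9}
[3] andi  r5, r1, 7  →  {r0:0, r1:0, r2:11, r3:1, r4:5, r5:0}
[4] andi  r4, r3, 8  →  {r0:0, r1:0, r2:11, r3:1, r4:0, r5:0}
[5] andi  r5, r5, 9  →  {r0:0, r1:0, r2:11, r3:1, r4:0, r5:0}
[6] bne  r1, r2, L11  →  {r0:0, r1:0, r2:11, r3:1, r4:0, r5:0}  ⟨branch taken⟩
[7] andi  r3, r1, 9  →  {r0:0, r1:0, r2:11, r3:0, r4:0, r5:0}
[11] ori   r5, r5, 8  →  {r0:0, r1:0, r2:11, r3:0, r4:0, r5:8}

9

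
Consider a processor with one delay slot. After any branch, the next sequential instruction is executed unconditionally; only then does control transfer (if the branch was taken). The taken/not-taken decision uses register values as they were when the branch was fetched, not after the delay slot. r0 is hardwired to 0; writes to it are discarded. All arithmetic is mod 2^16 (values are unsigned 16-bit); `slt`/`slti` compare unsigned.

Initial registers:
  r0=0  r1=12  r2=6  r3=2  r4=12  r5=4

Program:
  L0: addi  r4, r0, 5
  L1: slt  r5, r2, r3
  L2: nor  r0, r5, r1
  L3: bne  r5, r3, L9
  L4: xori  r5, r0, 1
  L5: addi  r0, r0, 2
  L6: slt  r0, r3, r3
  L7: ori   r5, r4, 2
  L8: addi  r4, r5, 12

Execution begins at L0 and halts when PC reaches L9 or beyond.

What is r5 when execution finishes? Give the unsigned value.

PC=0  addi  r4, r0, 5        | r0=0 r1=12 r2=6 r3=2 r4=5 r5=4
PC=1  slt  r5, r2, r3        | r0=0 r1=12 r2=6 r3=2 r4=5 r5=0
PC=2  nor  r0, r5, r1        | r0=0 r1=12 r2=6 r3=2 r4=5 r5=0
PC=3  bne  r5, r3, L9        | r0=0 r1=12 r2=6 r3=2 r4=5 r5=0  [TAKEN]
PC=4  xori  r5, r0, 1        | r0=0 r1=12 r2=6 r3=2 r4=5 r5=1

1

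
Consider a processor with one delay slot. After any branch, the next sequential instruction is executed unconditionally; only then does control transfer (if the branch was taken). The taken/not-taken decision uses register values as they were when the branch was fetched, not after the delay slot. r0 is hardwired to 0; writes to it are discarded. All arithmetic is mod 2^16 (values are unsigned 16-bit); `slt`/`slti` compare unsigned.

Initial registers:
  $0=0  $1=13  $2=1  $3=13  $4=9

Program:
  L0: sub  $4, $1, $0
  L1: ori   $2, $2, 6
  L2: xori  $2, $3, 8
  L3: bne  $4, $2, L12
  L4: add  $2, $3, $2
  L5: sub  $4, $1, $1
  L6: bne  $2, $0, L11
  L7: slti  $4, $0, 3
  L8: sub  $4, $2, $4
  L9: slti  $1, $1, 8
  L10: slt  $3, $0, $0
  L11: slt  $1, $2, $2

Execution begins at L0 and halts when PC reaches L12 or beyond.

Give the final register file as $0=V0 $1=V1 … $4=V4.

  step pc=0: sub  $4, $1, $0  regs=(0,13,1,13,13)
  step pc=1: ori   $2, $2, 6  regs=(0,13,7,13,13)
  step pc=2: xori  $2, $3, 8  regs=(0,13,5,13,13)
  step pc=3: bne  $4, $2, L12  cond=T  regs=(0,13,5,13,13)
  step pc=4: add  $2, $3, $2  regs=(0,13,18,13,13)

$0=0 $1=13 $2=18 $3=13 $4=13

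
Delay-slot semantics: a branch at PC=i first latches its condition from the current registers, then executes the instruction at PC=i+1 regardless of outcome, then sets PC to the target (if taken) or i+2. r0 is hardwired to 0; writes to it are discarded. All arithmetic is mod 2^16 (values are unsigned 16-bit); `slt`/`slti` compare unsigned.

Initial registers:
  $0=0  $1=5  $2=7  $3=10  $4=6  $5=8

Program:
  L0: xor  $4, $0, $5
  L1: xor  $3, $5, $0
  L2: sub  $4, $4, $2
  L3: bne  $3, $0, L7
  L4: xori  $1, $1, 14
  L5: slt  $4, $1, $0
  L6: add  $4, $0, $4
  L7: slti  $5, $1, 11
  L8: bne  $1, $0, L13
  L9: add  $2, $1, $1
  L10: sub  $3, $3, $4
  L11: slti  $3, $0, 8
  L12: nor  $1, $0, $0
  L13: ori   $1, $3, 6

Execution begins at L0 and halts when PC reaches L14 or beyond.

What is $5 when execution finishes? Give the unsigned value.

  step pc=0: xor  $4, $0, $5  regs=(0,5,7,10,8,8)
  step pc=1: xor  $3, $5, $0  regs=(0,5,7,8,8,8)
  step pc=2: sub  $4, $4, $2  regs=(0,5,7,8,1,8)
  step pc=3: bne  $3, $0, L7  cond=T  regs=(0,5,7,8,1,8)
  step pc=4: xori  $1, $1, 14  regs=(0,11,7,8,1,8)
  step pc=7: slti  $5, $1, 11  regs=(0,11,7,8,1,0)
  step pc=8: bne  $1, $0, L13  cond=T  regs=(0,11,7,8,1,0)
  step pc=9: add  $2, $1, $1  regs=(0,11,22,8,1,0)
  step pc=13: ori   $1, $3, 6  regs=(0,14,22,8,1,0)

0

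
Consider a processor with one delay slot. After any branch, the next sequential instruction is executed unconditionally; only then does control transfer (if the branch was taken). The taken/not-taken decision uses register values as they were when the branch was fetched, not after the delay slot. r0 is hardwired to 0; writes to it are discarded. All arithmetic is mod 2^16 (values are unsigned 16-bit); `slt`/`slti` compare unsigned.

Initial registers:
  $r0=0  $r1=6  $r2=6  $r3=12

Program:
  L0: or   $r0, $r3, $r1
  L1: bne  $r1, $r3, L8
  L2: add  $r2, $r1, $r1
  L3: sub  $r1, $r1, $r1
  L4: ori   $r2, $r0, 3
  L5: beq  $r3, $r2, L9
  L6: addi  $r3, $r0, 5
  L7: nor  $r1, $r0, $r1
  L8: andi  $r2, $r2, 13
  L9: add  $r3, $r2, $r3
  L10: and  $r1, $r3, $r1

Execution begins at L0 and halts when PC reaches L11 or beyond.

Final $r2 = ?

12

  step pc=0: or   $r0, $r3, $r1  regs=(0,6,6,12)
  step pc=1: bne  $r1, $r3, L8  cond=T  regs=(0,6,6,12)
  step pc=2: add  $r2, $r1, $r1  regs=(0,6,12,12)
  step pc=8: andi  $r2, $r2, 13  regs=(0,6,12,12)
  step pc=9: add  $r3, $r2, $r3  regs=(0,6,12,24)
  step pc=10: and  $r1, $r3, $r1  regs=(0,0,12,24)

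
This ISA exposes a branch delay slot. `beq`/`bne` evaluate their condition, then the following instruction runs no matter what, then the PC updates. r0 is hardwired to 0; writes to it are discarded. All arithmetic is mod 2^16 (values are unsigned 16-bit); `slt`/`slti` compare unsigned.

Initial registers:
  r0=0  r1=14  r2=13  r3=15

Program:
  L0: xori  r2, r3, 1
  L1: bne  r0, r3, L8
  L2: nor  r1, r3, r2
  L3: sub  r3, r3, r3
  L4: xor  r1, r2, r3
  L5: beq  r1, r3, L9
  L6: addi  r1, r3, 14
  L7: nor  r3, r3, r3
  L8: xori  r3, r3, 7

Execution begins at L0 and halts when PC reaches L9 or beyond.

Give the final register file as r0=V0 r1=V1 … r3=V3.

r0=0 r1=65520 r2=14 r3=8

[0] xori  r2, r3, 1  →  {r0:0, r1:14, r2:14, r3:15}
[1] bne  r0, r3, L8  →  {r0:0, r1:14, r2:14, r3:15}  ⟨branch taken⟩
[2] nor  r1, r3, r2  →  {r0:0, r1:65520, r2:14, r3:15}
[8] xori  r3, r3, 7  →  {r0:0, r1:65520, r2:14, r3:8}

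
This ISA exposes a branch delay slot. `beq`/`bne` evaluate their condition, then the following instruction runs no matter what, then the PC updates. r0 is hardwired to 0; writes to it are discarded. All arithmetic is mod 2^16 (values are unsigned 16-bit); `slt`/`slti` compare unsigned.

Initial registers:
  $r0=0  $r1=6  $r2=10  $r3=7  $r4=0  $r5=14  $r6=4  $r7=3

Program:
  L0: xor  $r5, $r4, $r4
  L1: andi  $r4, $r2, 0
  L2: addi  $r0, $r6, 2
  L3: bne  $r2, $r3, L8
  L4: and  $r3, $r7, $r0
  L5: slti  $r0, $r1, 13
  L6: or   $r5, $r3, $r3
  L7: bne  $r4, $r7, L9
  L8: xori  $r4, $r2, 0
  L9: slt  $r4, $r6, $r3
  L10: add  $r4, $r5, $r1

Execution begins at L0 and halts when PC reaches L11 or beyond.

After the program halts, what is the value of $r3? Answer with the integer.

0

[0] xor  $r5, $r4, $r4  →  {$r0:0, $r1:6, $r2:10, $r3:7, $r4:0, $r5:0, $r6:4, $r7:3}
[1] andi  $r4, $r2, 0  →  {$r0:0, $r1:6, $r2:10, $r3:7, $r4:0, $r5:0, $r6:4, $r7:3}
[2] addi  $r0, $r6, 2  →  {$r0:0, $r1:6, $r2:10, $r3:7, $r4:0, $r5:0, $r6:4, $r7:3}
[3] bne  $r2, $r3, L8  →  {$r0:0, $r1:6, $r2:10, $r3:7, $r4:0, $r5:0, $r6:4, $r7:3}  ⟨branch taken⟩
[4] and  $r3, $r7, $r0  →  {$r0:0, $r1:6, $r2:10, $r3:0, $r4:0, $r5:0, $r6:4, $r7:3}
[8] xori  $r4, $r2, 0  →  {$r0:0, $r1:6, $r2:10, $r3:0, $r4:10, $r5:0, $r6:4, $r7:3}
[9] slt  $r4, $r6, $r3  →  {$r0:0, $r1:6, $r2:10, $r3:0, $r4:0, $r5:0, $r6:4, $r7:3}
[10] add  $r4, $r5, $r1  →  {$r0:0, $r1:6, $r2:10, $r3:0, $r4:6, $r5:0, $r6:4, $r7:3}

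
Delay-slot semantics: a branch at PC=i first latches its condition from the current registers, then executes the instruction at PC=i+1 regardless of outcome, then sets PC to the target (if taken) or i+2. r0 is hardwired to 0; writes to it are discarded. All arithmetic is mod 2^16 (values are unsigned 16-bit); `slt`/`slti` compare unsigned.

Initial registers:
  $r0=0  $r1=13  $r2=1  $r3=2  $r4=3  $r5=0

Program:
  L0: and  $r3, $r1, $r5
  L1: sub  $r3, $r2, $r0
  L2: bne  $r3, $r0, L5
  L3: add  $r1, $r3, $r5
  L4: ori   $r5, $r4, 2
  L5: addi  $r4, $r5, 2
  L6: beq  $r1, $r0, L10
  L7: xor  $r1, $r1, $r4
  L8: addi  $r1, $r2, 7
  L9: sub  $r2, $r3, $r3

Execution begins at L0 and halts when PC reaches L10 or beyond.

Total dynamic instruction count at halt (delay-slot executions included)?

PC=0  and  $r3, $r1, $r5     | $r0=0 $r1=13 $r2=1 $r3=0 $r4=3 $r5=0
PC=1  sub  $r3, $r2, $r0     | $r0=0 $r1=13 $r2=1 $r3=1 $r4=3 $r5=0
PC=2  bne  $r3, $r0, L5      | $r0=0 $r1=13 $r2=1 $r3=1 $r4=3 $r5=0  [TAKEN]
PC=3  add  $r1, $r3, $r5     | $r0=0 $r1=1 $r2=1 $r3=1 $r4=3 $r5=0
PC=5  addi  $r4, $r5, 2      | $r0=0 $r1=1 $r2=1 $r3=1 $r4=2 $r5=0
PC=6  beq  $r1, $r0, L10     | $r0=0 $r1=1 $r2=1 $r3=1 $r4=2 $r5=0  [not taken]
PC=7  xor  $r1, $r1, $r4     | $r0=0 $r1=3 $r2=1 $r3=1 $r4=2 $r5=0
PC=8  addi  $r1, $r2, 7      | $r0=0 $r1=8 $r2=1 $r3=1 $r4=2 $r5=0
PC=9  sub  $r2, $r3, $r3     | $r0=0 $r1=8 $r2=0 $r3=1 $r4=2 $r5=0

9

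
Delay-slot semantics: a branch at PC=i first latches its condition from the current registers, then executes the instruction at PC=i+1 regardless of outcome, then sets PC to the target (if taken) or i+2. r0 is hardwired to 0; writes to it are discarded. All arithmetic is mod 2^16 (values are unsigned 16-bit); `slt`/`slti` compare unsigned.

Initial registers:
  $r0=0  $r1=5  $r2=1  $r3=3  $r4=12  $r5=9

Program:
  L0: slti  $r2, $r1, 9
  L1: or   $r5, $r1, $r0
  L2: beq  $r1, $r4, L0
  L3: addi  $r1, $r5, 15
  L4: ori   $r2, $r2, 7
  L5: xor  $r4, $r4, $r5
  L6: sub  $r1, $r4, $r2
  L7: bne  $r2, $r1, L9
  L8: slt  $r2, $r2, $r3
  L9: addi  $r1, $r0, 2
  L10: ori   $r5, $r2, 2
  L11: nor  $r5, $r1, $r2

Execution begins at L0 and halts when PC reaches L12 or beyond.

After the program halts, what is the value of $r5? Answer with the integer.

65533

  step pc=0: slti  $r2, $r1, 9  regs=(0,5,1,3,12,9)
  step pc=1: or   $r5, $r1, $r0  regs=(0,5,1,3,12,5)
  step pc=2: beq  $r1, $r4, L0  cond=F  regs=(0,5,1,3,12,5)
  step pc=3: addi  $r1, $r5, 15  regs=(0,20,1,3,12,5)
  step pc=4: ori   $r2, $r2, 7  regs=(0,20,7,3,12,5)
  step pc=5: xor  $r4, $r4, $r5  regs=(0,20,7,3,9,5)
  step pc=6: sub  $r1, $r4, $r2  regs=(0,2,7,3,9,5)
  step pc=7: bne  $r2, $r1, L9  cond=T  regs=(0,2,7,3,9,5)
  step pc=8: slt  $r2, $r2, $r3  regs=(0,2,0,3,9,5)
  step pc=9: addi  $r1, $r0, 2  regs=(0,2,0,3,9,5)
  step pc=10: ori   $r5, $r2, 2  regs=(0,2,0,3,9,2)
  step pc=11: nor  $r5, $r1, $r2  regs=(0,2,0,3,9,65533)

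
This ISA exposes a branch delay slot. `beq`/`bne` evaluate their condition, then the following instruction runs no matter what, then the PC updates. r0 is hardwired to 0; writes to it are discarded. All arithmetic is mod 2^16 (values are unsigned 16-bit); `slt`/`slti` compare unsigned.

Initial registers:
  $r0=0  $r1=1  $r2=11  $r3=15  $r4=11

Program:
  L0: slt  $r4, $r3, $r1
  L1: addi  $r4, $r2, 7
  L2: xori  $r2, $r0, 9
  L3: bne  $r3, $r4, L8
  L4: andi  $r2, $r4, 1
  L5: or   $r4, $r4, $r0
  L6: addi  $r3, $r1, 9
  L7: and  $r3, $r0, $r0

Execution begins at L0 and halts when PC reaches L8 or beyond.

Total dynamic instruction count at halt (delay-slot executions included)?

#0 slt  $r4, $r3, $r1 ; 0/1/11/15/0
#1 addi  $r4, $r2, 7 ; 0/1/11/15/18
#2 xori  $r2, $r0, 9 ; 0/1/9/15/18
#3 bne  $r3, $r4, L8 ; 0/1/9/15/18 ; →target
#4 andi  $r2, $r4, 1 ; 0/1/0/15/18

5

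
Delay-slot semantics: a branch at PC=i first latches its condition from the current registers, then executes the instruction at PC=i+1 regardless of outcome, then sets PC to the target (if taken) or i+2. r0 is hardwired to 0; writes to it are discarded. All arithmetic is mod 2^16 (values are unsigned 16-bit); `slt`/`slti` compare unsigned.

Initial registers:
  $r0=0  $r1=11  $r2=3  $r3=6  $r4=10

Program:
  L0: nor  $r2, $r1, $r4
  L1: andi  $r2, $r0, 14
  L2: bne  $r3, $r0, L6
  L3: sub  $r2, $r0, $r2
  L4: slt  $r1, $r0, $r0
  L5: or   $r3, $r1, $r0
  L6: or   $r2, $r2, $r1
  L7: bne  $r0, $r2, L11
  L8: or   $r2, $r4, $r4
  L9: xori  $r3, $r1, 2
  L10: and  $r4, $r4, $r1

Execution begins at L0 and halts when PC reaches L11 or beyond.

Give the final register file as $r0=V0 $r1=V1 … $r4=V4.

$r0=0 $r1=11 $r2=10 $r3=6 $r4=10

PC=0  nor  $r2, $r1, $r4     | $r0=0 $r1=11 $r2=65524 $r3=6 $r4=10
PC=1  andi  $r2, $r0, 14     | $r0=0 $r1=11 $r2=0 $r3=6 $r4=10
PC=2  bne  $r3, $r0, L6      | $r0=0 $r1=11 $r2=0 $r3=6 $r4=10  [TAKEN]
PC=3  sub  $r2, $r0, $r2     | $r0=0 $r1=11 $r2=0 $r3=6 $r4=10
PC=6  or   $r2, $r2, $r1     | $r0=0 $r1=11 $r2=11 $r3=6 $r4=10
PC=7  bne  $r0, $r2, L11     | $r0=0 $r1=11 $r2=11 $r3=6 $r4=10  [TAKEN]
PC=8  or   $r2, $r4, $r4     | $r0=0 $r1=11 $r2=10 $r3=6 $r4=10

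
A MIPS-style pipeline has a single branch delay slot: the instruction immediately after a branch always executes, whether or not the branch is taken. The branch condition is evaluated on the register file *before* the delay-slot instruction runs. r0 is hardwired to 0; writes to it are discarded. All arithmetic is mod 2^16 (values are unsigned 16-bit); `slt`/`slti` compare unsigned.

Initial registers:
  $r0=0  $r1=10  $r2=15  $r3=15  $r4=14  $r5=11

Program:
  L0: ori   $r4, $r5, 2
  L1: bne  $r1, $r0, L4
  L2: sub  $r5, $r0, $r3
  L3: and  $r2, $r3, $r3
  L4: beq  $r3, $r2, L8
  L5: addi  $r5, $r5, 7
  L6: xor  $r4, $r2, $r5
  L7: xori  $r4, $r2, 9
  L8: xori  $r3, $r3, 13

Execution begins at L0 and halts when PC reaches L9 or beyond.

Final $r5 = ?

65528

[0] ori   $r4, $r5, 2  →  {$r0:0, $r1:10, $r2:15, $r3:15, $r4:11, $r5:11}
[1] bne  $r1, $r0, L4  →  {$r0:0, $r1:10, $r2:15, $r3:15, $r4:11, $r5:11}  ⟨branch taken⟩
[2] sub  $r5, $r0, $r3  →  {$r0:0, $r1:10, $r2:15, $r3:15, $r4:11, $r5:65521}
[4] beq  $r3, $r2, L8  →  {$r0:0, $r1:10, $r2:15, $r3:15, $r4:11, $r5:65521}  ⟨branch taken⟩
[5] addi  $r5, $r5, 7  →  {$r0:0, $r1:10, $r2:15, $r3:15, $r4:11, $r5:65528}
[8] xori  $r3, $r3, 13  →  {$r0:0, $r1:10, $r2:15, $r3:2, $r4:11, $r5:65528}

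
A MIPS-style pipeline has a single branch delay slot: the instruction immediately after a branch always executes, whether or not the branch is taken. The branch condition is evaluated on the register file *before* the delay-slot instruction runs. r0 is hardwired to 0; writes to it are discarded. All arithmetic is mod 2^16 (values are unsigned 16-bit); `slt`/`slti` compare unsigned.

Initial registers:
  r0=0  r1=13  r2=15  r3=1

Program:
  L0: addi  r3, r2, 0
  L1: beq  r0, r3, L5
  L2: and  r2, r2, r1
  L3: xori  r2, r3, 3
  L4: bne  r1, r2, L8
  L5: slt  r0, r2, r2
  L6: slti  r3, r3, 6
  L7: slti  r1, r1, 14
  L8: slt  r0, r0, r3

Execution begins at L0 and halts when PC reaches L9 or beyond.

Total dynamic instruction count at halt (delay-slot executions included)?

7

PC=0  addi  r3, r2, 0        | r0=0 r1=13 r2=15 r3=15
PC=1  beq  r0, r3, L5        | r0=0 r1=13 r2=15 r3=15  [not taken]
PC=2  and  r2, r2, r1        | r0=0 r1=13 r2=13 r3=15
PC=3  xori  r2, r3, 3        | r0=0 r1=13 r2=12 r3=15
PC=4  bne  r1, r2, L8        | r0=0 r1=13 r2=12 r3=15  [TAKEN]
PC=5  slt  r0, r2, r2        | r0=0 r1=13 r2=12 r3=15
PC=8  slt  r0, r0, r3        | r0=0 r1=13 r2=12 r3=15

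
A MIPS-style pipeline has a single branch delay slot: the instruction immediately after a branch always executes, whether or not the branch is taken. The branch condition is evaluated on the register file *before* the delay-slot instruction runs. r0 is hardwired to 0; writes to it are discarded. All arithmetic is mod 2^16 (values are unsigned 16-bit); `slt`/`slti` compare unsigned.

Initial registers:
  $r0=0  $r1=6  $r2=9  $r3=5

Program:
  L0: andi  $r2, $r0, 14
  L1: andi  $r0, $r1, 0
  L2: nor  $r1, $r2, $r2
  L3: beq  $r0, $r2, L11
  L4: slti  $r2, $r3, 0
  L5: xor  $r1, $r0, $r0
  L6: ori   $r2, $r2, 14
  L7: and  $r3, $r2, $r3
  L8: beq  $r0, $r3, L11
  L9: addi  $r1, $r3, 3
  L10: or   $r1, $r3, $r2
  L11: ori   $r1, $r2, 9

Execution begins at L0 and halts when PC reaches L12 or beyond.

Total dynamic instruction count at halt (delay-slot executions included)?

6

  step pc=0: andi  $r2, $r0, 14  regs=(0,6,0,5)
  step pc=1: andi  $r0, $r1, 0  regs=(0,6,0,5)
  step pc=2: nor  $r1, $r2, $r2  regs=(0,65535,0,5)
  step pc=3: beq  $r0, $r2, L11  cond=T  regs=(0,65535,0,5)
  step pc=4: slti  $r2, $r3, 0  regs=(0,65535,0,5)
  step pc=11: ori   $r1, $r2, 9  regs=(0,9,0,5)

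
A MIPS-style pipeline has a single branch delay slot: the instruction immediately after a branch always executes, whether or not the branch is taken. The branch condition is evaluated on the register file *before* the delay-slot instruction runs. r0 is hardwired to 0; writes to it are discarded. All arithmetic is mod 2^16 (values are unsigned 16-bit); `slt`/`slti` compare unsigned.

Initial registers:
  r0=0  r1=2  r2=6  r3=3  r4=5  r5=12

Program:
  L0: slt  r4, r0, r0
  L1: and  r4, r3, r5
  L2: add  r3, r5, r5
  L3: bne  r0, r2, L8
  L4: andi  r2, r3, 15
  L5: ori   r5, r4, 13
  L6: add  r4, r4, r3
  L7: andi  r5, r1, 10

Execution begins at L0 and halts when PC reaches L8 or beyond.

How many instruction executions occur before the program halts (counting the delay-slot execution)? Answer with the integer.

5

[0] slt  r4, r0, r0  →  {r0:0, r1:2, r2:6, r3:3, r4:0, r5:12}
[1] and  r4, r3, r5  →  {r0:0, r1:2, r2:6, r3:3, r4:0, r5:12}
[2] add  r3, r5, r5  →  {r0:0, r1:2, r2:6, r3:24, r4:0, r5:12}
[3] bne  r0, r2, L8  →  {r0:0, r1:2, r2:6, r3:24, r4:0, r5:12}  ⟨branch taken⟩
[4] andi  r2, r3, 15  →  {r0:0, r1:2, r2:8, r3:24, r4:0, r5:12}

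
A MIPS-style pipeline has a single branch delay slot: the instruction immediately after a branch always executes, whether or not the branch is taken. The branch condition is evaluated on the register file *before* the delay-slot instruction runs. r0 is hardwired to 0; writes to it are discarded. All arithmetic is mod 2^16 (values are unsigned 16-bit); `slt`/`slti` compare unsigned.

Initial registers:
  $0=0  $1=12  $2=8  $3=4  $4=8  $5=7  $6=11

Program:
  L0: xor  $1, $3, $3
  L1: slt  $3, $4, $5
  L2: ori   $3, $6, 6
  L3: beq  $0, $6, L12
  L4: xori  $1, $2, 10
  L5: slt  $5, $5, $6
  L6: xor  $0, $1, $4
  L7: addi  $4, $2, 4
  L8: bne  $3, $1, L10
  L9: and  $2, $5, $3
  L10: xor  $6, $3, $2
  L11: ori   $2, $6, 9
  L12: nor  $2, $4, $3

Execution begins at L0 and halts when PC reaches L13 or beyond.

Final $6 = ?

14

  step pc=0: xor  $1, $3, $3  regs=(0,0,8,4,8,7,11)
  step pc=1: slt  $3, $4, $5  regs=(0,0,8,0,8,7,11)
  step pc=2: ori   $3, $6, 6  regs=(0,0,8,15,8,7,11)
  step pc=3: beq  $0, $6, L12  cond=F  regs=(0,0,8,15,8,7,11)
  step pc=4: xori  $1, $2, 10  regs=(0,2,8,15,8,7,11)
  step pc=5: slt  $5, $5, $6  regs=(0,2,8,15,8,1,11)
  step pc=6: xor  $0, $1, $4  regs=(0,2,8,15,8,1,11)
  step pc=7: addi  $4, $2, 4  regs=(0,2,8,15,12,1,11)
  step pc=8: bne  $3, $1, L10  cond=T  regs=(0,2,8,15,12,1,11)
  step pc=9: and  $2, $5, $3  regs=(0,2,1,15,12,1,11)
  step pc=10: xor  $6, $3, $2  regs=(0,2,1,15,12,1,14)
  step pc=11: ori   $2, $6, 9  regs=(0,2,15,15,12,1,14)
  step pc=12: nor  $2, $4, $3  regs=(0,2,65520,15,12,1,14)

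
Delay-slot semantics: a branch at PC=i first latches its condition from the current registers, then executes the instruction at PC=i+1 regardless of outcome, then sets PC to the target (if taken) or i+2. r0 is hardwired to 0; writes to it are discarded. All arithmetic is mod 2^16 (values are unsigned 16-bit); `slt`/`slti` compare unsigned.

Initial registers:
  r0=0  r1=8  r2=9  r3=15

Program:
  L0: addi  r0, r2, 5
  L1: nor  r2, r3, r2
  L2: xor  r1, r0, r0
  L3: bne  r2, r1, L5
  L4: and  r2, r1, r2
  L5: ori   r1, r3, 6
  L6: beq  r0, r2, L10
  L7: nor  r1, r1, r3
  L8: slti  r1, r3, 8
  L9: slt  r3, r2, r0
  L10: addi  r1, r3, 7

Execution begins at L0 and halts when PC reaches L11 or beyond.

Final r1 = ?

22

PC=0  addi  r0, r2, 5        | r0=0 r1=8 r2=9 r3=15
PC=1  nor  r2, r3, r2        | r0=0 r1=8 r2=65520 r3=15
PC=2  xor  r1, r0, r0        | r0=0 r1=0 r2=65520 r3=15
PC=3  bne  r2, r1, L5        | r0=0 r1=0 r2=65520 r3=15  [TAKEN]
PC=4  and  r2, r1, r2        | r0=0 r1=0 r2=0 r3=15
PC=5  ori   r1, r3, 6        | r0=0 r1=15 r2=0 r3=15
PC=6  beq  r0, r2, L10       | r0=0 r1=15 r2=0 r3=15  [TAKEN]
PC=7  nor  r1, r1, r3        | r0=0 r1=65520 r2=0 r3=15
PC=10 addi  r1, r3, 7        | r0=0 r1=22 r2=0 r3=15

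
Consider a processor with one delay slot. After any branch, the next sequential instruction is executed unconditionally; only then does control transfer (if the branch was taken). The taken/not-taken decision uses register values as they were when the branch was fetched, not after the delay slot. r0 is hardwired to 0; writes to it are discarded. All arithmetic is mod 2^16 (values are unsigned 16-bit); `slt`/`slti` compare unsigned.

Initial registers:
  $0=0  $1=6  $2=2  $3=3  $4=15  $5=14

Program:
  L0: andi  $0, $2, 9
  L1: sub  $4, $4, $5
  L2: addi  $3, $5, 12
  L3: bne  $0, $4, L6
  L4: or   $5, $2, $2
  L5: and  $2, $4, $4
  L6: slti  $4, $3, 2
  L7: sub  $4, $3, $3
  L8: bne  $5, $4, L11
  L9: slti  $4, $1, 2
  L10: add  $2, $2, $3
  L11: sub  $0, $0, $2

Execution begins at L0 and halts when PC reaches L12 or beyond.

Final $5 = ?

2

[0] andi  $0, $2, 9  →  {$0:0, $1:6, $2:2, $3:3, $4:15, $5:14}
[1] sub  $4, $4, $5  →  {$0:0, $1:6, $2:2, $3:3, $4:1, $5:14}
[2] addi  $3, $5, 12  →  {$0:0, $1:6, $2:2, $3:26, $4:1, $5:14}
[3] bne  $0, $4, L6  →  {$0:0, $1:6, $2:2, $3:26, $4:1, $5:14}  ⟨branch taken⟩
[4] or   $5, $2, $2  →  {$0:0, $1:6, $2:2, $3:26, $4:1, $5:2}
[6] slti  $4, $3, 2  →  {$0:0, $1:6, $2:2, $3:26, $4:0, $5:2}
[7] sub  $4, $3, $3  →  {$0:0, $1:6, $2:2, $3:26, $4:0, $5:2}
[8] bne  $5, $4, L11  →  {$0:0, $1:6, $2:2, $3:26, $4:0, $5:2}  ⟨branch taken⟩
[9] slti  $4, $1, 2  →  {$0:0, $1:6, $2:2, $3:26, $4:0, $5:2}
[11] sub  $0, $0, $2  →  {$0:0, $1:6, $2:2, $3:26, $4:0, $5:2}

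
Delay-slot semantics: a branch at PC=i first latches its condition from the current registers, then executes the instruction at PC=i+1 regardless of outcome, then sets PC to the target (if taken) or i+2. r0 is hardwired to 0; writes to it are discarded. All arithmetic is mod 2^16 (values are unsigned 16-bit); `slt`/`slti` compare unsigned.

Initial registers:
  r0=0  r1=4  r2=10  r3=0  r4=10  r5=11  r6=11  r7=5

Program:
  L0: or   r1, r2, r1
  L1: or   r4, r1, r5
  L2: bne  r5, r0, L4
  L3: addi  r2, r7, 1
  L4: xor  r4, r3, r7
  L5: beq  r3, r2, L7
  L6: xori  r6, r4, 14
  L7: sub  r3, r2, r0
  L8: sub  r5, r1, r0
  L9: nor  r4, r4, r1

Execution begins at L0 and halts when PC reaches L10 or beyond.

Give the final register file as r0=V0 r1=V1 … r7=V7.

PC=0  or   r1, r2, r1        | r0=0 r1=14 r2=10 r3=0 r4=10 r5=11 r6=11 r7=5
PC=1  or   r4, r1, r5        | r0=0 r1=14 r2=10 r3=0 r4=15 r5=11 r6=11 r7=5
PC=2  bne  r5, r0, L4        | r0=0 r1=14 r2=10 r3=0 r4=15 r5=11 r6=11 r7=5  [TAKEN]
PC=3  addi  r2, r7, 1        | r0=0 r1=14 r2=6 r3=0 r4=15 r5=11 r6=11 r7=5
PC=4  xor  r4, r3, r7        | r0=0 r1=14 r2=6 r3=0 r4=5 r5=11 r6=11 r7=5
PC=5  beq  r3, r2, L7        | r0=0 r1=14 r2=6 r3=0 r4=5 r5=11 r6=11 r7=5  [not taken]
PC=6  xori  r6, r4, 14       | r0=0 r1=14 r2=6 r3=0 r4=5 r5=11 r6=11 r7=5
PC=7  sub  r3, r2, r0        | r0=0 r1=14 r2=6 r3=6 r4=5 r5=11 r6=11 r7=5
PC=8  sub  r5, r1, r0        | r0=0 r1=14 r2=6 r3=6 r4=5 r5=14 r6=11 r7=5
PC=9  nor  r4, r4, r1        | r0=0 r1=14 r2=6 r3=6 r4=65520 r5=14 r6=11 r7=5

r0=0 r1=14 r2=6 r3=6 r4=65520 r5=14 r6=11 r7=5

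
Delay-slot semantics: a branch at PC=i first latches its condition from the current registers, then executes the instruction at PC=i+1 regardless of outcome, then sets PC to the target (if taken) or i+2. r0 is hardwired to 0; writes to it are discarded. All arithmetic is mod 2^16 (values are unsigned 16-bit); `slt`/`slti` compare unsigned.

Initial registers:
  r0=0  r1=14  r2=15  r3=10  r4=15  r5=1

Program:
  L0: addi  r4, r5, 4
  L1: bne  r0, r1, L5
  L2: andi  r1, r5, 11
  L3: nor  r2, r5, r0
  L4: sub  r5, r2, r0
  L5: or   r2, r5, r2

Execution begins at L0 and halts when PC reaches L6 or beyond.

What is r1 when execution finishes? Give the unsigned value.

[0] addi  r4, r5, 4  →  {r0:0, r1:14, r2:15, r3:10, r4:5, r5:1}
[1] bne  r0, r1, L5  →  {r0:0, r1:14, r2:15, r3:10, r4:5, r5:1}  ⟨branch taken⟩
[2] andi  r1, r5, 11  →  {r0:0, r1:1, r2:15, r3:10, r4:5, r5:1}
[5] or   r2, r5, r2  →  {r0:0, r1:1, r2:15, r3:10, r4:5, r5:1}

1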